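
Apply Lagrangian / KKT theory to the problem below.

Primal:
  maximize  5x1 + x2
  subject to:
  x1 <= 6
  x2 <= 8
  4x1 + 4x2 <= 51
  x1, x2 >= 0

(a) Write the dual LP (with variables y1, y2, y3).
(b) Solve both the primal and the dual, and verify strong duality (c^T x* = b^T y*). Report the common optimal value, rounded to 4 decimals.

The standard primal-dual pair for 'max c^T x s.t. A x <= b, x >= 0' is:
  Dual:  min b^T y  s.t.  A^T y >= c,  y >= 0.

So the dual LP is:
  minimize  6y1 + 8y2 + 51y3
  subject to:
    y1 + 4y3 >= 5
    y2 + 4y3 >= 1
    y1, y2, y3 >= 0

Solving the primal: x* = (6, 6.75).
  primal value c^T x* = 36.75.
Solving the dual: y* = (4, 0, 0.25).
  dual value b^T y* = 36.75.
Strong duality: c^T x* = b^T y*. Confirmed.

36.75


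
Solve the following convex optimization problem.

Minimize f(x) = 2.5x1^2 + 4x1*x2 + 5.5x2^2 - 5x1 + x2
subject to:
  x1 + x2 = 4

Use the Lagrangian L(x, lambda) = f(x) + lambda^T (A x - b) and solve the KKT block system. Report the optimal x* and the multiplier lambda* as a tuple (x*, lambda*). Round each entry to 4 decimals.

Form the Lagrangian:
  L(x, lambda) = (1/2) x^T Q x + c^T x + lambda^T (A x - b)
Stationarity (grad_x L = 0): Q x + c + A^T lambda = 0.
Primal feasibility: A x = b.

This gives the KKT block system:
  [ Q   A^T ] [ x     ]   [-c ]
  [ A    0  ] [ lambda ] = [ b ]

Solving the linear system:
  x*      = (4.25, -0.25)
  lambda* = (-15.25)
  f(x*)   = 19.75

x* = (4.25, -0.25), lambda* = (-15.25)


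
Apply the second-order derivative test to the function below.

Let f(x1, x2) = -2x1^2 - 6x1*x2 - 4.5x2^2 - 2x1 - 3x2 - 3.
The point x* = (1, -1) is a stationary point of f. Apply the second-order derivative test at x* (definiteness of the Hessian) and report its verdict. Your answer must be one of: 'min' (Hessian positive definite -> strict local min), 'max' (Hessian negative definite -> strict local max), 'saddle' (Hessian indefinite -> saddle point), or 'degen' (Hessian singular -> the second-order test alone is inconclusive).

Compute the Hessian H = grad^2 f:
  H = [[-4, -6], [-6, -9]]
Verify stationarity: grad f(x*) = H x* + g = (0, 0).
Eigenvalues of H: -13, 0.
H has a zero eigenvalue (singular; negative semidefinite but not definite), so H is neither positive definite, negative definite, nor indefinite. The second-order test alone is inconclusive -> degen.
(Indeed, f is constant along the null direction of H through x*, so x* is not a strict local extremum.)

degen


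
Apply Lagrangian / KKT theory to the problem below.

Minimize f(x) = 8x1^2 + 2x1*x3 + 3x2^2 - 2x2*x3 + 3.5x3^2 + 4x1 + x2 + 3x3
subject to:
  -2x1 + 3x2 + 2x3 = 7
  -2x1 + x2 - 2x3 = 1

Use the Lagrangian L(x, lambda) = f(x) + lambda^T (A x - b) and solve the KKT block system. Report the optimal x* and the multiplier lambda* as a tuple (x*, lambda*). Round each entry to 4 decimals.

Form the Lagrangian:
  L(x, lambda) = (1/2) x^T Q x + c^T x + lambda^T (A x - b)
Stationarity (grad_x L = 0): Q x + c + A^T lambda = 0.
Primal feasibility: A x = b.

This gives the KKT block system:
  [ Q   A^T ] [ x     ]   [-c ]
  [ A    0  ] [ lambda ] = [ b ]

Solving the linear system:
  x*      = (-0.6632, 1.3368, 0.8316)
  lambda* = (-2.4421, -0.0316)
  f(x*)   = 9.1526

x* = (-0.6632, 1.3368, 0.8316), lambda* = (-2.4421, -0.0316)


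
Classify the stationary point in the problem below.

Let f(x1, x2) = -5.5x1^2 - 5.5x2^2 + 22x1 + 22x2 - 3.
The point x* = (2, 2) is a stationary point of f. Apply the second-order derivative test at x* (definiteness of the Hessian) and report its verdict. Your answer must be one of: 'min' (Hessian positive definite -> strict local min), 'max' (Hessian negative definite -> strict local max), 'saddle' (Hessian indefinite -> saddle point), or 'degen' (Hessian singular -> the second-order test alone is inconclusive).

Compute the Hessian H = grad^2 f:
  H = [[-11, 0], [0, -11]]
Verify stationarity: grad f(x*) = H x* + g = (0, 0).
Eigenvalues of H: -11, -11.
Both eigenvalues < 0, so H is negative definite -> x* is a strict local max.

max


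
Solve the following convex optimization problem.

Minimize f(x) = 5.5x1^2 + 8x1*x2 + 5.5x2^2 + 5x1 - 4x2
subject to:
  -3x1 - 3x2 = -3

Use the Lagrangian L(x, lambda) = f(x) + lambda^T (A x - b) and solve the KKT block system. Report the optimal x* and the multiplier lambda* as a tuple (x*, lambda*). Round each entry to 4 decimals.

Form the Lagrangian:
  L(x, lambda) = (1/2) x^T Q x + c^T x + lambda^T (A x - b)
Stationarity (grad_x L = 0): Q x + c + A^T lambda = 0.
Primal feasibility: A x = b.

This gives the KKT block system:
  [ Q   A^T ] [ x     ]   [-c ]
  [ A    0  ] [ lambda ] = [ b ]

Solving the linear system:
  x*      = (-1, 2)
  lambda* = (3.3333)
  f(x*)   = -1.5

x* = (-1, 2), lambda* = (3.3333)


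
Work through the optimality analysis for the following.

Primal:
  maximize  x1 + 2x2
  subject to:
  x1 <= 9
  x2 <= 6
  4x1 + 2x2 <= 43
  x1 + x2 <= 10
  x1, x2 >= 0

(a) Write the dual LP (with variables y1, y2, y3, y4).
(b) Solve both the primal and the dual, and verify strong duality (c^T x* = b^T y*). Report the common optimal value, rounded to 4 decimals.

The standard primal-dual pair for 'max c^T x s.t. A x <= b, x >= 0' is:
  Dual:  min b^T y  s.t.  A^T y >= c,  y >= 0.

So the dual LP is:
  minimize  9y1 + 6y2 + 43y3 + 10y4
  subject to:
    y1 + 4y3 + y4 >= 1
    y2 + 2y3 + y4 >= 2
    y1, y2, y3, y4 >= 0

Solving the primal: x* = (4, 6).
  primal value c^T x* = 16.
Solving the dual: y* = (0, 1, 0, 1).
  dual value b^T y* = 16.
Strong duality: c^T x* = b^T y*. Confirmed.

16


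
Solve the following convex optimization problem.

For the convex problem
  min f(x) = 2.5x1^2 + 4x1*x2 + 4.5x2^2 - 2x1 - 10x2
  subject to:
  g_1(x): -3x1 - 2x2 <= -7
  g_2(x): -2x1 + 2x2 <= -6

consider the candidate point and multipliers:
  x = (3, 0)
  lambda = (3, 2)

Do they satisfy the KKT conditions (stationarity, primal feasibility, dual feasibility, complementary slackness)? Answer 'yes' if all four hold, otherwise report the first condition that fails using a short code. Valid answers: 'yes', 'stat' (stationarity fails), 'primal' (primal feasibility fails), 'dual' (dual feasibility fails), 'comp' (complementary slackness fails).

Gradient of f: grad f(x) = Q x + c = (13, 2)
Constraint values g_i(x) = a_i^T x - b_i:
  g_1((3, 0)) = -2
  g_2((3, 0)) = 0
Stationarity residual: grad f(x) + sum_i lambda_i a_i = (0, 0)
  -> stationarity OK
Primal feasibility (all g_i <= 0): OK
Dual feasibility (all lambda_i >= 0): OK
Complementary slackness (lambda_i * g_i(x) = 0 for all i): FAILS

Verdict: the first failing condition is complementary_slackness -> comp.

comp


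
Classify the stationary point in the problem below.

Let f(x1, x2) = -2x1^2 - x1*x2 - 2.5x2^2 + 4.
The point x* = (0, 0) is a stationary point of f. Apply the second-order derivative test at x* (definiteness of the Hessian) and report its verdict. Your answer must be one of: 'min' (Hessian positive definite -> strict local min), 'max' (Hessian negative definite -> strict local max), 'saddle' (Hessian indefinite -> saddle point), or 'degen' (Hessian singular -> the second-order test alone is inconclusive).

Compute the Hessian H = grad^2 f:
  H = [[-4, -1], [-1, -5]]
Verify stationarity: grad f(x*) = H x* + g = (0, 0).
Eigenvalues of H: -5.618, -3.382.
Both eigenvalues < 0, so H is negative definite -> x* is a strict local max.

max


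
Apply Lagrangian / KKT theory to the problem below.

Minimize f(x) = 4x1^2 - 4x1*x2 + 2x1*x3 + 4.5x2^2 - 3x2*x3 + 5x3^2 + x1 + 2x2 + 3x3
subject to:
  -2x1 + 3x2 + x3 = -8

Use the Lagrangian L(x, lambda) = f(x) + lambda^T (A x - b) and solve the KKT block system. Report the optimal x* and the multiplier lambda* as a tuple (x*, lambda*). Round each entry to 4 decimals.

Form the Lagrangian:
  L(x, lambda) = (1/2) x^T Q x + c^T x + lambda^T (A x - b)
Stationarity (grad_x L = 0): Q x + c + A^T lambda = 0.
Primal feasibility: A x = b.

This gives the KKT block system:
  [ Q   A^T ] [ x     ]   [-c ]
  [ A    0  ] [ lambda ] = [ b ]

Solving the linear system:
  x*      = (0.3106, -1.9948, -1.3943)
  lambda* = (4.3376)
  f(x*)   = 13.4195

x* = (0.3106, -1.9948, -1.3943), lambda* = (4.3376)


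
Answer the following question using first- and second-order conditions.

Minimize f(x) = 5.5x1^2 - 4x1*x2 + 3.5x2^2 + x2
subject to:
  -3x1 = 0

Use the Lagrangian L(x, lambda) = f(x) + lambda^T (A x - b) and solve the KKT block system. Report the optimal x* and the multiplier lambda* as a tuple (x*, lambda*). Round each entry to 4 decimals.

Form the Lagrangian:
  L(x, lambda) = (1/2) x^T Q x + c^T x + lambda^T (A x - b)
Stationarity (grad_x L = 0): Q x + c + A^T lambda = 0.
Primal feasibility: A x = b.

This gives the KKT block system:
  [ Q   A^T ] [ x     ]   [-c ]
  [ A    0  ] [ lambda ] = [ b ]

Solving the linear system:
  x*      = (0, -0.1429)
  lambda* = (0.1905)
  f(x*)   = -0.0714

x* = (0, -0.1429), lambda* = (0.1905)


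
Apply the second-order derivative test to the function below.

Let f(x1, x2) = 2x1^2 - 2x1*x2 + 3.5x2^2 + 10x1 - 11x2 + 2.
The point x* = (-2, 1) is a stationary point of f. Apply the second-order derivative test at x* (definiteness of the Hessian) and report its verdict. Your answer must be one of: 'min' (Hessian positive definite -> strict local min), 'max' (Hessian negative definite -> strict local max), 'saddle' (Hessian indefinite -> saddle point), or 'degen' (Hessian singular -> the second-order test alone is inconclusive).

Compute the Hessian H = grad^2 f:
  H = [[4, -2], [-2, 7]]
Verify stationarity: grad f(x*) = H x* + g = (0, 0).
Eigenvalues of H: 3, 8.
Both eigenvalues > 0, so H is positive definite -> x* is a strict local min.

min


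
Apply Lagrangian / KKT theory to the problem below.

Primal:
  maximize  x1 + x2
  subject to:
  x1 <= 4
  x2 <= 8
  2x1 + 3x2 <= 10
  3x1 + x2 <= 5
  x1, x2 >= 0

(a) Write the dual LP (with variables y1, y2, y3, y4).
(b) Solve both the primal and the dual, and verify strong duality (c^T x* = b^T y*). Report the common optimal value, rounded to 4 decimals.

The standard primal-dual pair for 'max c^T x s.t. A x <= b, x >= 0' is:
  Dual:  min b^T y  s.t.  A^T y >= c,  y >= 0.

So the dual LP is:
  minimize  4y1 + 8y2 + 10y3 + 5y4
  subject to:
    y1 + 2y3 + 3y4 >= 1
    y2 + 3y3 + y4 >= 1
    y1, y2, y3, y4 >= 0

Solving the primal: x* = (0.7143, 2.8571).
  primal value c^T x* = 3.5714.
Solving the dual: y* = (0, 0, 0.2857, 0.1429).
  dual value b^T y* = 3.5714.
Strong duality: c^T x* = b^T y*. Confirmed.

3.5714


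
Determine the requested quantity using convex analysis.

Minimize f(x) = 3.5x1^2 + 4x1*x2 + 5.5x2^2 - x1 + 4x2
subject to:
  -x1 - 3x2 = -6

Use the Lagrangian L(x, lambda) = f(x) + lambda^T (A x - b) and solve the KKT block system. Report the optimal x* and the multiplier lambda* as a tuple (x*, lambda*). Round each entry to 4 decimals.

Form the Lagrangian:
  L(x, lambda) = (1/2) x^T Q x + c^T x + lambda^T (A x - b)
Stationarity (grad_x L = 0): Q x + c + A^T lambda = 0.
Primal feasibility: A x = b.

This gives the KKT block system:
  [ Q   A^T ] [ x     ]   [-c ]
  [ A    0  ] [ lambda ] = [ b ]

Solving the linear system:
  x*      = (0.3, 1.9)
  lambda* = (8.7)
  f(x*)   = 29.75

x* = (0.3, 1.9), lambda* = (8.7)


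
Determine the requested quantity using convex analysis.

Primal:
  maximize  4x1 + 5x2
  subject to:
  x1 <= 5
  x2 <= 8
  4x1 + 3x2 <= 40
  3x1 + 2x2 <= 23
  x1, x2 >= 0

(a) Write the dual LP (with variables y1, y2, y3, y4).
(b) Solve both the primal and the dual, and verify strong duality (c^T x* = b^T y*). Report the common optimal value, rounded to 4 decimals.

The standard primal-dual pair for 'max c^T x s.t. A x <= b, x >= 0' is:
  Dual:  min b^T y  s.t.  A^T y >= c,  y >= 0.

So the dual LP is:
  minimize  5y1 + 8y2 + 40y3 + 23y4
  subject to:
    y1 + 4y3 + 3y4 >= 4
    y2 + 3y3 + 2y4 >= 5
    y1, y2, y3, y4 >= 0

Solving the primal: x* = (2.3333, 8).
  primal value c^T x* = 49.3333.
Solving the dual: y* = (0, 2.3333, 0, 1.3333).
  dual value b^T y* = 49.3333.
Strong duality: c^T x* = b^T y*. Confirmed.

49.3333


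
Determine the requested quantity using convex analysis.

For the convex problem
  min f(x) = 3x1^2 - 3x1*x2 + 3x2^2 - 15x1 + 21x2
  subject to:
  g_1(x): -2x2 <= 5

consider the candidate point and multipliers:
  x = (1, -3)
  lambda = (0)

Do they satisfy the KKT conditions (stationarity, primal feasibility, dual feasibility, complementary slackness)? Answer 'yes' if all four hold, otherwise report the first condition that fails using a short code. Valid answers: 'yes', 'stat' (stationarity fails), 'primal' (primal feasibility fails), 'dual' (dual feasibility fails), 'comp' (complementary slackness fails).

Gradient of f: grad f(x) = Q x + c = (0, 0)
Constraint values g_i(x) = a_i^T x - b_i:
  g_1((1, -3)) = 1
Stationarity residual: grad f(x) + sum_i lambda_i a_i = (0, 0)
  -> stationarity OK
Primal feasibility (all g_i <= 0): FAILS
Dual feasibility (all lambda_i >= 0): OK
Complementary slackness (lambda_i * g_i(x) = 0 for all i): OK

Verdict: the first failing condition is primal_feasibility -> primal.

primal


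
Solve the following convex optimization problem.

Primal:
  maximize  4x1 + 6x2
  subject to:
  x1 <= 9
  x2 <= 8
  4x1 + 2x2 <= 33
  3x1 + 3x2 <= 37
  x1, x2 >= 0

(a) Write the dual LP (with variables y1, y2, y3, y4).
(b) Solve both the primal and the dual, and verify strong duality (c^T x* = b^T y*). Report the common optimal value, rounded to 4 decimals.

The standard primal-dual pair for 'max c^T x s.t. A x <= b, x >= 0' is:
  Dual:  min b^T y  s.t.  A^T y >= c,  y >= 0.

So the dual LP is:
  minimize  9y1 + 8y2 + 33y3 + 37y4
  subject to:
    y1 + 4y3 + 3y4 >= 4
    y2 + 2y3 + 3y4 >= 6
    y1, y2, y3, y4 >= 0

Solving the primal: x* = (4.25, 8).
  primal value c^T x* = 65.
Solving the dual: y* = (0, 4, 1, 0).
  dual value b^T y* = 65.
Strong duality: c^T x* = b^T y*. Confirmed.

65


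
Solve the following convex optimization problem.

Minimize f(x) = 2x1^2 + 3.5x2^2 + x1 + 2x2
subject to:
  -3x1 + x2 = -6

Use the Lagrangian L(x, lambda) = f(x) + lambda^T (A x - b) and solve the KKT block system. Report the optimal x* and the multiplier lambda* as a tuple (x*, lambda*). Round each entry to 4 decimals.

Form the Lagrangian:
  L(x, lambda) = (1/2) x^T Q x + c^T x + lambda^T (A x - b)
Stationarity (grad_x L = 0): Q x + c + A^T lambda = 0.
Primal feasibility: A x = b.

This gives the KKT block system:
  [ Q   A^T ] [ x     ]   [-c ]
  [ A    0  ] [ lambda ] = [ b ]

Solving the linear system:
  x*      = (1.7761, -0.6716)
  lambda* = (2.7015)
  f(x*)   = 8.3209

x* = (1.7761, -0.6716), lambda* = (2.7015)


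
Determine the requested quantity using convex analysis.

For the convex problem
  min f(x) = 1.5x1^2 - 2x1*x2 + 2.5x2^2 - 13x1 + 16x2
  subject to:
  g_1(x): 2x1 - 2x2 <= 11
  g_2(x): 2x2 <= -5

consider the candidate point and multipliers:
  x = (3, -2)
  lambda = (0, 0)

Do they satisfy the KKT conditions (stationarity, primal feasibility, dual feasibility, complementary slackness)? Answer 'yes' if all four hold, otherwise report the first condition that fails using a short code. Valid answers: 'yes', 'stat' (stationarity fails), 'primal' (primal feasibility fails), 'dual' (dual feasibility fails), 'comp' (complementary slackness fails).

Gradient of f: grad f(x) = Q x + c = (0, 0)
Constraint values g_i(x) = a_i^T x - b_i:
  g_1((3, -2)) = -1
  g_2((3, -2)) = 1
Stationarity residual: grad f(x) + sum_i lambda_i a_i = (0, 0)
  -> stationarity OK
Primal feasibility (all g_i <= 0): FAILS
Dual feasibility (all lambda_i >= 0): OK
Complementary slackness (lambda_i * g_i(x) = 0 for all i): OK

Verdict: the first failing condition is primal_feasibility -> primal.

primal


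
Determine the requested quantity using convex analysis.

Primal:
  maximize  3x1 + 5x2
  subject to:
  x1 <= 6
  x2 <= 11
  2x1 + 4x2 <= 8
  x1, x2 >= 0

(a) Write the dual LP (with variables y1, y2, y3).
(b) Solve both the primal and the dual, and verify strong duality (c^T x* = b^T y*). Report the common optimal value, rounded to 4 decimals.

The standard primal-dual pair for 'max c^T x s.t. A x <= b, x >= 0' is:
  Dual:  min b^T y  s.t.  A^T y >= c,  y >= 0.

So the dual LP is:
  minimize  6y1 + 11y2 + 8y3
  subject to:
    y1 + 2y3 >= 3
    y2 + 4y3 >= 5
    y1, y2, y3 >= 0

Solving the primal: x* = (4, 0).
  primal value c^T x* = 12.
Solving the dual: y* = (0, 0, 1.5).
  dual value b^T y* = 12.
Strong duality: c^T x* = b^T y*. Confirmed.

12


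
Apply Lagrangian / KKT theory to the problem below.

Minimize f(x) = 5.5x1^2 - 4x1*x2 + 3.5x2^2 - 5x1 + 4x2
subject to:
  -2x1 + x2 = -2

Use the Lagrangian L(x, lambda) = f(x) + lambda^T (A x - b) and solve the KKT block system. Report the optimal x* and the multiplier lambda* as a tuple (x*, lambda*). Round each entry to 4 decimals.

Form the Lagrangian:
  L(x, lambda) = (1/2) x^T Q x + c^T x + lambda^T (A x - b)
Stationarity (grad_x L = 0): Q x + c + A^T lambda = 0.
Primal feasibility: A x = b.

This gives the KKT block system:
  [ Q   A^T ] [ x     ]   [-c ]
  [ A    0  ] [ lambda ] = [ b ]

Solving the linear system:
  x*      = (0.7391, -0.5217)
  lambda* = (2.6087)
  f(x*)   = -0.2826

x* = (0.7391, -0.5217), lambda* = (2.6087)


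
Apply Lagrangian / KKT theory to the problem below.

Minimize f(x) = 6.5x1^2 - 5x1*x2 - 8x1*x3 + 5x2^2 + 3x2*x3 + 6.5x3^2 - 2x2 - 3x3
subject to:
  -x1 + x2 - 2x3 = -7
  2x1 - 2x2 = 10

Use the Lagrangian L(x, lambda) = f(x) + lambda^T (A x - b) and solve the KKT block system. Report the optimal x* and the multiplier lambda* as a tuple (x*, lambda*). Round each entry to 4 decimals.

Form the Lagrangian:
  L(x, lambda) = (1/2) x^T Q x + c^T x + lambda^T (A x - b)
Stationarity (grad_x L = 0): Q x + c + A^T lambda = 0.
Primal feasibility: A x = b.

This gives the KKT block system:
  [ Q   A^T ] [ x     ]   [-c ]
  [ A    0  ] [ lambda ] = [ b ]

Solving the linear system:
  x*      = (2.4615, -2.5385, 1)
  lambda* = (-8.6538, -22.6731)
  f(x*)   = 84.1154

x* = (2.4615, -2.5385, 1), lambda* = (-8.6538, -22.6731)


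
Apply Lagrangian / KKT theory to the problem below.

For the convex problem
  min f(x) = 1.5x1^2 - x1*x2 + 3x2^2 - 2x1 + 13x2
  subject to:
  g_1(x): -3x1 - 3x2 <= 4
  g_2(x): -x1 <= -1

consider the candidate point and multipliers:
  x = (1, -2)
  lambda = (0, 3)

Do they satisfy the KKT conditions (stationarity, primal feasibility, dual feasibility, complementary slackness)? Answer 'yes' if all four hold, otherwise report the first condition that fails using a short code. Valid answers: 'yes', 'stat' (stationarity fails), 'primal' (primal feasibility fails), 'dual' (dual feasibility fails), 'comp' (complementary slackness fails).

Gradient of f: grad f(x) = Q x + c = (3, 0)
Constraint values g_i(x) = a_i^T x - b_i:
  g_1((1, -2)) = -1
  g_2((1, -2)) = 0
Stationarity residual: grad f(x) + sum_i lambda_i a_i = (0, 0)
  -> stationarity OK
Primal feasibility (all g_i <= 0): OK
Dual feasibility (all lambda_i >= 0): OK
Complementary slackness (lambda_i * g_i(x) = 0 for all i): OK

Verdict: yes, KKT holds.

yes


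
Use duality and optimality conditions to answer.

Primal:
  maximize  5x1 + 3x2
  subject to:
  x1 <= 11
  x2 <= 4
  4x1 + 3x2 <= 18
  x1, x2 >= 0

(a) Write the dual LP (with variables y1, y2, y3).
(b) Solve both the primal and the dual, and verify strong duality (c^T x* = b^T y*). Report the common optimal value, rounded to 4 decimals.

The standard primal-dual pair for 'max c^T x s.t. A x <= b, x >= 0' is:
  Dual:  min b^T y  s.t.  A^T y >= c,  y >= 0.

So the dual LP is:
  minimize  11y1 + 4y2 + 18y3
  subject to:
    y1 + 4y3 >= 5
    y2 + 3y3 >= 3
    y1, y2, y3 >= 0

Solving the primal: x* = (4.5, 0).
  primal value c^T x* = 22.5.
Solving the dual: y* = (0, 0, 1.25).
  dual value b^T y* = 22.5.
Strong duality: c^T x* = b^T y*. Confirmed.

22.5


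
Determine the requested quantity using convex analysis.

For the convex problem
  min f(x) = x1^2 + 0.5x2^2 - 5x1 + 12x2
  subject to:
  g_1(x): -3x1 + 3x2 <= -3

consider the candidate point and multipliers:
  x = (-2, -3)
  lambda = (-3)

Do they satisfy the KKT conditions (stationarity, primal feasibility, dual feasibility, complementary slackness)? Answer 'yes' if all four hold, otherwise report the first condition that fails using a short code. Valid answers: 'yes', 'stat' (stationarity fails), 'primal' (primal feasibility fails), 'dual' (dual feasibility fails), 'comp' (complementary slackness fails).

Gradient of f: grad f(x) = Q x + c = (-9, 9)
Constraint values g_i(x) = a_i^T x - b_i:
  g_1((-2, -3)) = 0
Stationarity residual: grad f(x) + sum_i lambda_i a_i = (0, 0)
  -> stationarity OK
Primal feasibility (all g_i <= 0): OK
Dual feasibility (all lambda_i >= 0): FAILS
Complementary slackness (lambda_i * g_i(x) = 0 for all i): OK

Verdict: the first failing condition is dual_feasibility -> dual.

dual


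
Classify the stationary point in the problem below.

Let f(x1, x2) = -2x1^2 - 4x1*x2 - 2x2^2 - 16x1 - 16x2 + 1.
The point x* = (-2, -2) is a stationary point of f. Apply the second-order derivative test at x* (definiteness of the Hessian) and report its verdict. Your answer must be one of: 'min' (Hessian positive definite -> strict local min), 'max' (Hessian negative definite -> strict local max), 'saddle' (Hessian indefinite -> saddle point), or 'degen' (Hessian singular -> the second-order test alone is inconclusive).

Compute the Hessian H = grad^2 f:
  H = [[-4, -4], [-4, -4]]
Verify stationarity: grad f(x*) = H x* + g = (0, 0).
Eigenvalues of H: -8, 0.
H has a zero eigenvalue (singular; negative semidefinite but not definite), so H is neither positive definite, negative definite, nor indefinite. The second-order test alone is inconclusive -> degen.
(Indeed, f is constant along the null direction of H through x*, so x* is not a strict local extremum.)

degen


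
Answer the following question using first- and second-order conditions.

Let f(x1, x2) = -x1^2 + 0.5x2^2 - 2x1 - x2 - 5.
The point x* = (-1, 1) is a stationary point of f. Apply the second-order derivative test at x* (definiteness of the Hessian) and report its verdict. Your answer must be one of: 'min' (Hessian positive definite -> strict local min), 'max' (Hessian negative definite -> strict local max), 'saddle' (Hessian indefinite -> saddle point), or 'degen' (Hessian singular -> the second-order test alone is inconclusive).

Compute the Hessian H = grad^2 f:
  H = [[-2, 0], [0, 1]]
Verify stationarity: grad f(x*) = H x* + g = (0, 0).
Eigenvalues of H: -2, 1.
Eigenvalues have mixed signs, so H is indefinite -> x* is a saddle point.

saddle


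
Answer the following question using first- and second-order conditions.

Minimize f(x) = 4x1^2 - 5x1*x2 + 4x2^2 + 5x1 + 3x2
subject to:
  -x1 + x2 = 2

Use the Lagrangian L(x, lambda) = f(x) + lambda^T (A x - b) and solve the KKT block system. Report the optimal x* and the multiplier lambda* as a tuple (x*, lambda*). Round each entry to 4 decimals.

Form the Lagrangian:
  L(x, lambda) = (1/2) x^T Q x + c^T x + lambda^T (A x - b)
Stationarity (grad_x L = 0): Q x + c + A^T lambda = 0.
Primal feasibility: A x = b.

This gives the KKT block system:
  [ Q   A^T ] [ x     ]   [-c ]
  [ A    0  ] [ lambda ] = [ b ]

Solving the linear system:
  x*      = (-2.3333, -0.3333)
  lambda* = (-12)
  f(x*)   = 5.6667

x* = (-2.3333, -0.3333), lambda* = (-12)


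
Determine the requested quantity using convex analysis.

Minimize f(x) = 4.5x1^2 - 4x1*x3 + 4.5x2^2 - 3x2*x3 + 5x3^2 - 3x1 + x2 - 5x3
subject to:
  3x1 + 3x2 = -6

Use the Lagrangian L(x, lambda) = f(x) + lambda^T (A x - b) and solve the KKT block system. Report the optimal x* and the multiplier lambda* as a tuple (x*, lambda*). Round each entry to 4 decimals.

Form the Lagrangian:
  L(x, lambda) = (1/2) x^T Q x + c^T x + lambda^T (A x - b)
Stationarity (grad_x L = 0): Q x + c + A^T lambda = 0.
Primal feasibility: A x = b.

This gives the KKT block system:
  [ Q   A^T ] [ x     ]   [-c ]
  [ A    0  ] [ lambda ] = [ b ]

Solving the linear system:
  x*      = (-0.7877, -1.2123, -0.1788)
  lambda* = (3.1248)
  f(x*)   = 10.3966

x* = (-0.7877, -1.2123, -0.1788), lambda* = (3.1248)


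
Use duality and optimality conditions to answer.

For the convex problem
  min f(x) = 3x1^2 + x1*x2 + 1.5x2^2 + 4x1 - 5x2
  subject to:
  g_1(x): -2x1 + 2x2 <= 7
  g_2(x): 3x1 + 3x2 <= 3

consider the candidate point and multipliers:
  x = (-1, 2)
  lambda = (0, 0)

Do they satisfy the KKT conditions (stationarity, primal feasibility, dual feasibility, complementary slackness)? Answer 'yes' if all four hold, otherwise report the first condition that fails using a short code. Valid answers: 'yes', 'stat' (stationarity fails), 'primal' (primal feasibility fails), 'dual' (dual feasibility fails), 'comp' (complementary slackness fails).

Gradient of f: grad f(x) = Q x + c = (0, 0)
Constraint values g_i(x) = a_i^T x - b_i:
  g_1((-1, 2)) = -1
  g_2((-1, 2)) = 0
Stationarity residual: grad f(x) + sum_i lambda_i a_i = (0, 0)
  -> stationarity OK
Primal feasibility (all g_i <= 0): OK
Dual feasibility (all lambda_i >= 0): OK
Complementary slackness (lambda_i * g_i(x) = 0 for all i): OK

Verdict: yes, KKT holds.

yes


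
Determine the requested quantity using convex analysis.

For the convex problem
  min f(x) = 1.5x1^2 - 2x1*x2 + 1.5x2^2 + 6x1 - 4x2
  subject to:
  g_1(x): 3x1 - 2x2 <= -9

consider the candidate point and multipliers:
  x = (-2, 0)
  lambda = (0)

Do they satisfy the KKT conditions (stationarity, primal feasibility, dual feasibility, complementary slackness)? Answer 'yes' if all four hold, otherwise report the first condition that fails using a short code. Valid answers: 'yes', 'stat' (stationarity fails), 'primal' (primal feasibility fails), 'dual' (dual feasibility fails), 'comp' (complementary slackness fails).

Gradient of f: grad f(x) = Q x + c = (0, 0)
Constraint values g_i(x) = a_i^T x - b_i:
  g_1((-2, 0)) = 3
Stationarity residual: grad f(x) + sum_i lambda_i a_i = (0, 0)
  -> stationarity OK
Primal feasibility (all g_i <= 0): FAILS
Dual feasibility (all lambda_i >= 0): OK
Complementary slackness (lambda_i * g_i(x) = 0 for all i): OK

Verdict: the first failing condition is primal_feasibility -> primal.

primal


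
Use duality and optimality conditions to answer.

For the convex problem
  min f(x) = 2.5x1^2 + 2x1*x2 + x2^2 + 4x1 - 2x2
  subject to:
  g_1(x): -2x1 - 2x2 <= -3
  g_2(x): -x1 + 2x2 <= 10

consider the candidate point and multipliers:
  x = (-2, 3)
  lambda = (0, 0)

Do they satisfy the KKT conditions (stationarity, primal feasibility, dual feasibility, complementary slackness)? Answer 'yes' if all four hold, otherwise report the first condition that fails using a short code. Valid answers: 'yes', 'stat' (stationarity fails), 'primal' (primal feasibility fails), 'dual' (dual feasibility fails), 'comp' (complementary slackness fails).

Gradient of f: grad f(x) = Q x + c = (0, 0)
Constraint values g_i(x) = a_i^T x - b_i:
  g_1((-2, 3)) = 1
  g_2((-2, 3)) = -2
Stationarity residual: grad f(x) + sum_i lambda_i a_i = (0, 0)
  -> stationarity OK
Primal feasibility (all g_i <= 0): FAILS
Dual feasibility (all lambda_i >= 0): OK
Complementary slackness (lambda_i * g_i(x) = 0 for all i): OK

Verdict: the first failing condition is primal_feasibility -> primal.

primal


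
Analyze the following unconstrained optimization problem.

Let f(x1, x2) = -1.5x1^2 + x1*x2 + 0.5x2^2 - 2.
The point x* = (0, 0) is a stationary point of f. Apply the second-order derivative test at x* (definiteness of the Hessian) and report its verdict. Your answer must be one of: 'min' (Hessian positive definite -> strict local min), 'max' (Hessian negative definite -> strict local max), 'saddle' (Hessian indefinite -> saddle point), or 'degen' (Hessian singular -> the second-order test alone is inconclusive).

Compute the Hessian H = grad^2 f:
  H = [[-3, 1], [1, 1]]
Verify stationarity: grad f(x*) = H x* + g = (0, 0).
Eigenvalues of H: -3.2361, 1.2361.
Eigenvalues have mixed signs, so H is indefinite -> x* is a saddle point.

saddle


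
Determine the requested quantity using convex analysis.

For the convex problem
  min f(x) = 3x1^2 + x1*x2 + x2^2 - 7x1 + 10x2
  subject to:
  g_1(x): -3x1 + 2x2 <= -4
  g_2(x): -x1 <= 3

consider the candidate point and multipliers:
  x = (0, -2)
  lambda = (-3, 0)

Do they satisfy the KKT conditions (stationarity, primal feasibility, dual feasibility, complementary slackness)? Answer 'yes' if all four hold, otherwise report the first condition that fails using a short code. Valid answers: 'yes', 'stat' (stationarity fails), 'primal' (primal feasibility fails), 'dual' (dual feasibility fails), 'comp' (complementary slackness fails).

Gradient of f: grad f(x) = Q x + c = (-9, 6)
Constraint values g_i(x) = a_i^T x - b_i:
  g_1((0, -2)) = 0
  g_2((0, -2)) = -3
Stationarity residual: grad f(x) + sum_i lambda_i a_i = (0, 0)
  -> stationarity OK
Primal feasibility (all g_i <= 0): OK
Dual feasibility (all lambda_i >= 0): FAILS
Complementary slackness (lambda_i * g_i(x) = 0 for all i): OK

Verdict: the first failing condition is dual_feasibility -> dual.

dual


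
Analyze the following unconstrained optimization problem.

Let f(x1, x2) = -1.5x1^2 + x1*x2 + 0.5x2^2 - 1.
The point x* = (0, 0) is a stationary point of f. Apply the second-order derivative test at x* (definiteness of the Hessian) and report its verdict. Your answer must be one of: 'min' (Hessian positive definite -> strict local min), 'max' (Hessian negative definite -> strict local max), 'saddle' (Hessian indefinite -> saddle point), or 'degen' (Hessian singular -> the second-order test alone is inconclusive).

Compute the Hessian H = grad^2 f:
  H = [[-3, 1], [1, 1]]
Verify stationarity: grad f(x*) = H x* + g = (0, 0).
Eigenvalues of H: -3.2361, 1.2361.
Eigenvalues have mixed signs, so H is indefinite -> x* is a saddle point.

saddle


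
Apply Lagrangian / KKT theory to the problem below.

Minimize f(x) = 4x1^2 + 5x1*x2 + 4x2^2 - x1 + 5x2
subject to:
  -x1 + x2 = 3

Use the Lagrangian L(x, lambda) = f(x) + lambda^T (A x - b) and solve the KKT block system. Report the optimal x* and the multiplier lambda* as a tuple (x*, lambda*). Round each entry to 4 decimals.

Form the Lagrangian:
  L(x, lambda) = (1/2) x^T Q x + c^T x + lambda^T (A x - b)
Stationarity (grad_x L = 0): Q x + c + A^T lambda = 0.
Primal feasibility: A x = b.

This gives the KKT block system:
  [ Q   A^T ] [ x     ]   [-c ]
  [ A    0  ] [ lambda ] = [ b ]

Solving the linear system:
  x*      = (-1.6538, 1.3462)
  lambda* = (-7.5)
  f(x*)   = 15.4423

x* = (-1.6538, 1.3462), lambda* = (-7.5)


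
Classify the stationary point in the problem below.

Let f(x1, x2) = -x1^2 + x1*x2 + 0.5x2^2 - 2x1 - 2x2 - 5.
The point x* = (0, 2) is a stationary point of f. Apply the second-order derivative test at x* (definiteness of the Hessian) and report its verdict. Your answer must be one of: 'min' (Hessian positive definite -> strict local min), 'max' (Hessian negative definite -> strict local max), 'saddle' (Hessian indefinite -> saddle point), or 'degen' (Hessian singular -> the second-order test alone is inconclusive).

Compute the Hessian H = grad^2 f:
  H = [[-2, 1], [1, 1]]
Verify stationarity: grad f(x*) = H x* + g = (0, 0).
Eigenvalues of H: -2.3028, 1.3028.
Eigenvalues have mixed signs, so H is indefinite -> x* is a saddle point.

saddle


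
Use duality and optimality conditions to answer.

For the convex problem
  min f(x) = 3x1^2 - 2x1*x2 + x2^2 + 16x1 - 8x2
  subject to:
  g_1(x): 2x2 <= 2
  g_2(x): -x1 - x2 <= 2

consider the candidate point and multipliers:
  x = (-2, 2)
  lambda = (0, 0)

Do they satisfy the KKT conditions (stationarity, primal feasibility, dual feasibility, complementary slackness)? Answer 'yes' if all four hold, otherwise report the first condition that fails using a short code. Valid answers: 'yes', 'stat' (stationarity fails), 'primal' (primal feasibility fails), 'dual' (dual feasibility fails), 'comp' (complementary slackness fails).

Gradient of f: grad f(x) = Q x + c = (0, 0)
Constraint values g_i(x) = a_i^T x - b_i:
  g_1((-2, 2)) = 2
  g_2((-2, 2)) = -2
Stationarity residual: grad f(x) + sum_i lambda_i a_i = (0, 0)
  -> stationarity OK
Primal feasibility (all g_i <= 0): FAILS
Dual feasibility (all lambda_i >= 0): OK
Complementary slackness (lambda_i * g_i(x) = 0 for all i): OK

Verdict: the first failing condition is primal_feasibility -> primal.

primal


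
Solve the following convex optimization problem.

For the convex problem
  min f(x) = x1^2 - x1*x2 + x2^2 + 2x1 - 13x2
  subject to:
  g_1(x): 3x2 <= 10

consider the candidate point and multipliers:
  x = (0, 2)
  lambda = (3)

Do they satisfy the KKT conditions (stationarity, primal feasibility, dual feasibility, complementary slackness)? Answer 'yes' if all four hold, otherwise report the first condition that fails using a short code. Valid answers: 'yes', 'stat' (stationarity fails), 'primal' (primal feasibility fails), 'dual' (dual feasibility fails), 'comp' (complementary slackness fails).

Gradient of f: grad f(x) = Q x + c = (0, -9)
Constraint values g_i(x) = a_i^T x - b_i:
  g_1((0, 2)) = -4
Stationarity residual: grad f(x) + sum_i lambda_i a_i = (0, 0)
  -> stationarity OK
Primal feasibility (all g_i <= 0): OK
Dual feasibility (all lambda_i >= 0): OK
Complementary slackness (lambda_i * g_i(x) = 0 for all i): FAILS

Verdict: the first failing condition is complementary_slackness -> comp.

comp


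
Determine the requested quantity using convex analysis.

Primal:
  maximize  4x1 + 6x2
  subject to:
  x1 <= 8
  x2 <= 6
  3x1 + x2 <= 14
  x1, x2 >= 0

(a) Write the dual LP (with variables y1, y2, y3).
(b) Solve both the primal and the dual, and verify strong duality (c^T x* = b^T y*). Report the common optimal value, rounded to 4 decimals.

The standard primal-dual pair for 'max c^T x s.t. A x <= b, x >= 0' is:
  Dual:  min b^T y  s.t.  A^T y >= c,  y >= 0.

So the dual LP is:
  minimize  8y1 + 6y2 + 14y3
  subject to:
    y1 + 3y3 >= 4
    y2 + y3 >= 6
    y1, y2, y3 >= 0

Solving the primal: x* = (2.6667, 6).
  primal value c^T x* = 46.6667.
Solving the dual: y* = (0, 4.6667, 1.3333).
  dual value b^T y* = 46.6667.
Strong duality: c^T x* = b^T y*. Confirmed.

46.6667


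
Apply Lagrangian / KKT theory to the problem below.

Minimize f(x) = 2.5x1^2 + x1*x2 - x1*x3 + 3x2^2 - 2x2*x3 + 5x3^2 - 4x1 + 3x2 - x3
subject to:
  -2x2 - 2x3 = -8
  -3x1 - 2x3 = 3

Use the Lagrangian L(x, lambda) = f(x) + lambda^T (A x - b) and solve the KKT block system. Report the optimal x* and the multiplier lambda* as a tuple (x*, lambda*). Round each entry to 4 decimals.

Form the Lagrangian:
  L(x, lambda) = (1/2) x^T Q x + c^T x + lambda^T (A x - b)
Stationarity (grad_x L = 0): Q x + c + A^T lambda = 0.
Primal feasibility: A x = b.

This gives the KKT block system:
  [ Q   A^T ] [ x     ]   [-c ]
  [ A    0  ] [ lambda ] = [ b ]

Solving the linear system:
  x*      = (-1.8214, 2.7679, 1.2321)
  lambda* = (7.6607, -3.8571)
  f(x*)   = 43.6071

x* = (-1.8214, 2.7679, 1.2321), lambda* = (7.6607, -3.8571)


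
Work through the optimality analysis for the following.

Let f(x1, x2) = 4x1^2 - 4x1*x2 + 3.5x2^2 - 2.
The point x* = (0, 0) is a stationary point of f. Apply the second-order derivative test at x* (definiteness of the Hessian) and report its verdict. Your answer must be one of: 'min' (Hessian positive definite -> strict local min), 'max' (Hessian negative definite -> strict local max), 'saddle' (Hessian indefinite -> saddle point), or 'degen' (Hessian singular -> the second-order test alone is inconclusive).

Compute the Hessian H = grad^2 f:
  H = [[8, -4], [-4, 7]]
Verify stationarity: grad f(x*) = H x* + g = (0, 0).
Eigenvalues of H: 3.4689, 11.5311.
Both eigenvalues > 0, so H is positive definite -> x* is a strict local min.

min


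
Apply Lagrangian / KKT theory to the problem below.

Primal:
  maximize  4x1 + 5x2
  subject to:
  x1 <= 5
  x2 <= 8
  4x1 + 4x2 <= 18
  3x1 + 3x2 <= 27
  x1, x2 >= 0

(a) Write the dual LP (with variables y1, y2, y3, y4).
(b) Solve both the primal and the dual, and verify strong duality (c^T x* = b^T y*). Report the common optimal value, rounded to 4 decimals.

The standard primal-dual pair for 'max c^T x s.t. A x <= b, x >= 0' is:
  Dual:  min b^T y  s.t.  A^T y >= c,  y >= 0.

So the dual LP is:
  minimize  5y1 + 8y2 + 18y3 + 27y4
  subject to:
    y1 + 4y3 + 3y4 >= 4
    y2 + 4y3 + 3y4 >= 5
    y1, y2, y3, y4 >= 0

Solving the primal: x* = (0, 4.5).
  primal value c^T x* = 22.5.
Solving the dual: y* = (0, 0, 1.25, 0).
  dual value b^T y* = 22.5.
Strong duality: c^T x* = b^T y*. Confirmed.

22.5


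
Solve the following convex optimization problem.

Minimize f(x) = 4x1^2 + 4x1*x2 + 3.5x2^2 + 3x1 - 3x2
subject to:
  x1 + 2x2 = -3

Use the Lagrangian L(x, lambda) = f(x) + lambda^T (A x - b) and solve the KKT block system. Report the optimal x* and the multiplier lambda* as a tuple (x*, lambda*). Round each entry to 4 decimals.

Form the Lagrangian:
  L(x, lambda) = (1/2) x^T Q x + c^T x + lambda^T (A x - b)
Stationarity (grad_x L = 0): Q x + c + A^T lambda = 0.
Primal feasibility: A x = b.

This gives the KKT block system:
  [ Q   A^T ] [ x     ]   [-c ]
  [ A    0  ] [ lambda ] = [ b ]

Solving the linear system:
  x*      = (-0.6522, -1.1739)
  lambda* = (6.913)
  f(x*)   = 11.1522

x* = (-0.6522, -1.1739), lambda* = (6.913)


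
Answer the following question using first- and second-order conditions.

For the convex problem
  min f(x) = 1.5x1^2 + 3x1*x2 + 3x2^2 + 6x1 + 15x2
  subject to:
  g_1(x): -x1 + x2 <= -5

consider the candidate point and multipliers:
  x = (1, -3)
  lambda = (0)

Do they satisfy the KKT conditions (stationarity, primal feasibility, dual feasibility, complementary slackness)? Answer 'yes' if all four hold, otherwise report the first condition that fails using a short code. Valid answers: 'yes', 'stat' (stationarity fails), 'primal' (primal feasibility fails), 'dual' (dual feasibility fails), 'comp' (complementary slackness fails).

Gradient of f: grad f(x) = Q x + c = (0, 0)
Constraint values g_i(x) = a_i^T x - b_i:
  g_1((1, -3)) = 1
Stationarity residual: grad f(x) + sum_i lambda_i a_i = (0, 0)
  -> stationarity OK
Primal feasibility (all g_i <= 0): FAILS
Dual feasibility (all lambda_i >= 0): OK
Complementary slackness (lambda_i * g_i(x) = 0 for all i): OK

Verdict: the first failing condition is primal_feasibility -> primal.

primal


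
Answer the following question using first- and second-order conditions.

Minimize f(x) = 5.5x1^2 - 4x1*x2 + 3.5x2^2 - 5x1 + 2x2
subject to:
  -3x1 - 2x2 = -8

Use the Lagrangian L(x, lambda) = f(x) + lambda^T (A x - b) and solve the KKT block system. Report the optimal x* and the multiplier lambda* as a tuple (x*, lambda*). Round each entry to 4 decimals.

Form the Lagrangian:
  L(x, lambda) = (1/2) x^T Q x + c^T x + lambda^T (A x - b)
Stationarity (grad_x L = 0): Q x + c + A^T lambda = 0.
Primal feasibility: A x = b.

This gives the KKT block system:
  [ Q   A^T ] [ x     ]   [-c ]
  [ A    0  ] [ lambda ] = [ b ]

Solving the linear system:
  x*      = (1.7032, 1.4452)
  lambda* = (2.6516)
  f(x*)   = 7.7935

x* = (1.7032, 1.4452), lambda* = (2.6516)


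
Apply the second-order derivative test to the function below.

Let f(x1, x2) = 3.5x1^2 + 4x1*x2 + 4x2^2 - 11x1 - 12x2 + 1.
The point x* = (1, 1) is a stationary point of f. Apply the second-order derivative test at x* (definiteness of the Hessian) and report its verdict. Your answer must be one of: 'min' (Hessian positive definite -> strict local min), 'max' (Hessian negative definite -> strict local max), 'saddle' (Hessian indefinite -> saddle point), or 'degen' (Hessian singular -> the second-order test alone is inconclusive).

Compute the Hessian H = grad^2 f:
  H = [[7, 4], [4, 8]]
Verify stationarity: grad f(x*) = H x* + g = (0, 0).
Eigenvalues of H: 3.4689, 11.5311.
Both eigenvalues > 0, so H is positive definite -> x* is a strict local min.

min


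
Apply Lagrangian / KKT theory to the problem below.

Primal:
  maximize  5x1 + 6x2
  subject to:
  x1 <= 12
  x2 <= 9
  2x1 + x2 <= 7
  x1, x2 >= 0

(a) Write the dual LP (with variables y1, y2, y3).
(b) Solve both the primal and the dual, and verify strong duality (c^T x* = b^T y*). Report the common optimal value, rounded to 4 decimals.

The standard primal-dual pair for 'max c^T x s.t. A x <= b, x >= 0' is:
  Dual:  min b^T y  s.t.  A^T y >= c,  y >= 0.

So the dual LP is:
  minimize  12y1 + 9y2 + 7y3
  subject to:
    y1 + 2y3 >= 5
    y2 + y3 >= 6
    y1, y2, y3 >= 0

Solving the primal: x* = (0, 7).
  primal value c^T x* = 42.
Solving the dual: y* = (0, 0, 6).
  dual value b^T y* = 42.
Strong duality: c^T x* = b^T y*. Confirmed.

42
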